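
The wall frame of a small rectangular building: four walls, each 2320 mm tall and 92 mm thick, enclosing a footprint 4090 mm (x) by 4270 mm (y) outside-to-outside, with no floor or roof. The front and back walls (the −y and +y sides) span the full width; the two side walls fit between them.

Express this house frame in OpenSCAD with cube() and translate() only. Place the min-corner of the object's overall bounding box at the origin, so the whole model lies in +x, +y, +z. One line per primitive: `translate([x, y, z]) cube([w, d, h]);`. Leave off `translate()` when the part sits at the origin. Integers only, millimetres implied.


cube([4090, 92, 2320]);
translate([0, 4178, 0]) cube([4090, 92, 2320]);
translate([0, 92, 0]) cube([92, 4086, 2320]);
translate([3998, 92, 0]) cube([92, 4086, 2320]);


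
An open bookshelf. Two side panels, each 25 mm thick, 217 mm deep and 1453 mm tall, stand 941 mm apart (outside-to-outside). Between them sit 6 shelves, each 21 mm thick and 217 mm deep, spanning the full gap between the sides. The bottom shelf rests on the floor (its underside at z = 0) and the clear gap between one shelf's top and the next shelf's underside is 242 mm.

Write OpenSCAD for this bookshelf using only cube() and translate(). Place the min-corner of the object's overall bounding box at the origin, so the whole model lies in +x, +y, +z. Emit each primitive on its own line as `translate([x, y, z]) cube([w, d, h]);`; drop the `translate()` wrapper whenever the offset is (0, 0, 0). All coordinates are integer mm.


cube([25, 217, 1453]);
translate([916, 0, 0]) cube([25, 217, 1453]);
translate([25, 0, 0]) cube([891, 217, 21]);
translate([25, 0, 263]) cube([891, 217, 21]);
translate([25, 0, 526]) cube([891, 217, 21]);
translate([25, 0, 789]) cube([891, 217, 21]);
translate([25, 0, 1052]) cube([891, 217, 21]);
translate([25, 0, 1315]) cube([891, 217, 21]);


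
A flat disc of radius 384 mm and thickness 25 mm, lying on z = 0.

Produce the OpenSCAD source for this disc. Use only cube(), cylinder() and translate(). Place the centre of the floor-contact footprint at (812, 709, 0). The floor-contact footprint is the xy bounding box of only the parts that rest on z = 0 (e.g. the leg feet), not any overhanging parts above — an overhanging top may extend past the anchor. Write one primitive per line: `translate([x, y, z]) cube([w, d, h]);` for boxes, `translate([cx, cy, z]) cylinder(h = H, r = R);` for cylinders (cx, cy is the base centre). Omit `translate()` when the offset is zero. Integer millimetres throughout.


translate([812, 709, 0]) cylinder(h = 25, r = 384);


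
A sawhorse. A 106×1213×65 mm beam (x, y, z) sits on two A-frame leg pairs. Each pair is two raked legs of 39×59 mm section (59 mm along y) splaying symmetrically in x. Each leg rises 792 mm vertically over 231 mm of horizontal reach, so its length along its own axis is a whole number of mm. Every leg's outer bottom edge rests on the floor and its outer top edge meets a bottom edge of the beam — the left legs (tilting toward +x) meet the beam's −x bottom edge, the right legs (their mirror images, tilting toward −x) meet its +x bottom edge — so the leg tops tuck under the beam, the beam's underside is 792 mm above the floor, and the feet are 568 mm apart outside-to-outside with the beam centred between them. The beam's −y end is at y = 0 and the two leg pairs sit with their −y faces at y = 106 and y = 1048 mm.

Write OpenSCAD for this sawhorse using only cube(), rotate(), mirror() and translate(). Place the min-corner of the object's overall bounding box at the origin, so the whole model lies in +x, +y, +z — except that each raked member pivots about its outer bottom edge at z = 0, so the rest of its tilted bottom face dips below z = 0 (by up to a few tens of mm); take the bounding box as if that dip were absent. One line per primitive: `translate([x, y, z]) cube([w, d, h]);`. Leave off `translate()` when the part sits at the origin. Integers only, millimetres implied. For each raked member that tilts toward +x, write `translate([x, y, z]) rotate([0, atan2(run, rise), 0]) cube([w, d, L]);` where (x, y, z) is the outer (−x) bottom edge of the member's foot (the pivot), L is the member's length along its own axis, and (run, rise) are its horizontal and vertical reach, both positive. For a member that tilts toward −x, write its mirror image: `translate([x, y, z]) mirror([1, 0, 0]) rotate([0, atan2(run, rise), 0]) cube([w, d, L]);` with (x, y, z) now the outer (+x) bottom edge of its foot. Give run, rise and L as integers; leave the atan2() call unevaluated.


translate([231, 0, 792]) cube([106, 1213, 65]);
translate([0, 106, 0]) rotate([0, atan2(231, 792), 0]) cube([39, 59, 825]);
translate([568, 106, 0]) mirror([1, 0, 0]) rotate([0, atan2(231, 792), 0]) cube([39, 59, 825]);
translate([0, 1048, 0]) rotate([0, atan2(231, 792), 0]) cube([39, 59, 825]);
translate([568, 1048, 0]) mirror([1, 0, 0]) rotate([0, atan2(231, 792), 0]) cube([39, 59, 825]);


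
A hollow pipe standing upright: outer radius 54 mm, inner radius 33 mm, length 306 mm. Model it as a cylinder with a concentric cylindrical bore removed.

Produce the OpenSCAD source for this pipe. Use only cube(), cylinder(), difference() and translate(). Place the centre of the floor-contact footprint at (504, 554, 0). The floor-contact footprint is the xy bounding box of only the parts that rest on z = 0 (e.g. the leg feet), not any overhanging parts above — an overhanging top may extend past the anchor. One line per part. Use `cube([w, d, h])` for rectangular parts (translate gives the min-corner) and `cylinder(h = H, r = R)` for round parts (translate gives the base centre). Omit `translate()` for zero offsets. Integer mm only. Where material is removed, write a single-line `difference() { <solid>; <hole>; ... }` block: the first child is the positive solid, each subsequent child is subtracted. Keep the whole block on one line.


difference() { translate([504, 554, 0]) cylinder(h = 306, r = 54); translate([504, 554, 0]) cylinder(h = 306, r = 33); }


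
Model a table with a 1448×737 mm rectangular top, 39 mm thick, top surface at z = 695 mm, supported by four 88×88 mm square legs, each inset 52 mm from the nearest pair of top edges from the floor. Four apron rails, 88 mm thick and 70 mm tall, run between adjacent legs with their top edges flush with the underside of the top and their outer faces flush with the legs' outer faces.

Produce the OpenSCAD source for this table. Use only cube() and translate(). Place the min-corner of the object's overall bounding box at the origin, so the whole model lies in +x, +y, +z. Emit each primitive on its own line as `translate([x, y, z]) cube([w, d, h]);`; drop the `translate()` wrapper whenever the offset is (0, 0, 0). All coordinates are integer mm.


// leg_h = 695 - 39 = 656
// apron z = 656 - 70 = 586
translate([0, 0, 656]) cube([1448, 737, 39]);
translate([52, 52, 0]) cube([88, 88, 656]);
translate([1308, 52, 0]) cube([88, 88, 656]);
translate([52, 597, 0]) cube([88, 88, 656]);
translate([1308, 597, 0]) cube([88, 88, 656]);
translate([140, 52, 586]) cube([1168, 88, 70]);
translate([140, 597, 586]) cube([1168, 88, 70]);
translate([52, 140, 586]) cube([88, 457, 70]);
translate([1308, 140, 586]) cube([88, 457, 70]);


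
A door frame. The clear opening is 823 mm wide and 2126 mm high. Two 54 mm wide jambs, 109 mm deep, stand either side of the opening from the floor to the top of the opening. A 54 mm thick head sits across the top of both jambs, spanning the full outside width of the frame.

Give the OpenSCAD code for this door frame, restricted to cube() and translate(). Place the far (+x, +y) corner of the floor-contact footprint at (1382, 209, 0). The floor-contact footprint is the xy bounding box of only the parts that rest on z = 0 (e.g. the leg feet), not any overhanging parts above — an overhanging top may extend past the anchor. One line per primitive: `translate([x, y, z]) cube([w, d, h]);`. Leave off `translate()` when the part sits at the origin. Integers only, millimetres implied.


translate([451, 100, 0]) cube([54, 109, 2126]);
translate([1328, 100, 0]) cube([54, 109, 2126]);
translate([451, 100, 2126]) cube([931, 109, 54]);


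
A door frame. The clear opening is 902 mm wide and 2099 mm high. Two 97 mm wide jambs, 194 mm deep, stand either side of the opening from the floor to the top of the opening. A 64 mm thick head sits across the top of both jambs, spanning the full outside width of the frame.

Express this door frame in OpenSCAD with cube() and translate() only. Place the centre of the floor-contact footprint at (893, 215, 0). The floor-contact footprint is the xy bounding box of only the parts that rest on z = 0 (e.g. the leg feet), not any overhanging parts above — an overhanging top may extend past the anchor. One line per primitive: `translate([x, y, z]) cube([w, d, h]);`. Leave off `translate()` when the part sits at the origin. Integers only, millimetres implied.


translate([345, 118, 0]) cube([97, 194, 2099]);
translate([1344, 118, 0]) cube([97, 194, 2099]);
translate([345, 118, 2099]) cube([1096, 194, 64]);


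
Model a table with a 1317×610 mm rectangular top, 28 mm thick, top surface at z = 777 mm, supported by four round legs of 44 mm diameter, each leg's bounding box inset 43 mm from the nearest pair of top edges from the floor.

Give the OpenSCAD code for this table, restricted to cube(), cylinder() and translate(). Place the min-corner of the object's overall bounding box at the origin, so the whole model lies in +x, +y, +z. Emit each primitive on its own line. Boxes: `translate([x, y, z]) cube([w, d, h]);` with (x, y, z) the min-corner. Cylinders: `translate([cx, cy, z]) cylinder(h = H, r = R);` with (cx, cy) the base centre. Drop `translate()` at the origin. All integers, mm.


// leg_h = 777 - 28 = 749
translate([0, 0, 749]) cube([1317, 610, 28]);
translate([65, 65, 0]) cylinder(h = 749, r = 22);
translate([1252, 65, 0]) cylinder(h = 749, r = 22);
translate([65, 545, 0]) cylinder(h = 749, r = 22);
translate([1252, 545, 0]) cylinder(h = 749, r = 22);


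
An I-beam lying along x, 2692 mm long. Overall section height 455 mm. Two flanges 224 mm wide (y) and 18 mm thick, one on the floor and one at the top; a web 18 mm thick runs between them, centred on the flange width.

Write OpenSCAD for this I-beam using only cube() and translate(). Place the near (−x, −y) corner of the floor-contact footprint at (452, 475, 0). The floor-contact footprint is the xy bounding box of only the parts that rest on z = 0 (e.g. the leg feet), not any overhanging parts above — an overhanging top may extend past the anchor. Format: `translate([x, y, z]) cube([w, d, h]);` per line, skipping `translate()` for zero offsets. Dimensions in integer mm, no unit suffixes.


translate([452, 475, 0]) cube([2692, 224, 18]);
translate([452, 578, 18]) cube([2692, 18, 419]);
translate([452, 475, 437]) cube([2692, 224, 18]);


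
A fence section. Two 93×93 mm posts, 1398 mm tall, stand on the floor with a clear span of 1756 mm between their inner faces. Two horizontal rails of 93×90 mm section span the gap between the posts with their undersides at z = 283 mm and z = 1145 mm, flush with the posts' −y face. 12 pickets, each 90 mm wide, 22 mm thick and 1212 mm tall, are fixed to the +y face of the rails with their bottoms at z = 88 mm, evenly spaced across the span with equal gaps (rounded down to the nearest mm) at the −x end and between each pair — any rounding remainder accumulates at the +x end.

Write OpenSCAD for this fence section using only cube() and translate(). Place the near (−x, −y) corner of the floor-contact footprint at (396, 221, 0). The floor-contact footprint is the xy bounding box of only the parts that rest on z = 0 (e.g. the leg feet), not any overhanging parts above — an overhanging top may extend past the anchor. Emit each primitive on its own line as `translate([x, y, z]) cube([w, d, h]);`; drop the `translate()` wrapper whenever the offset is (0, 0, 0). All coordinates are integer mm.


translate([396, 221, 0]) cube([93, 93, 1398]);
translate([2245, 221, 0]) cube([93, 93, 1398]);
translate([489, 221, 283]) cube([1756, 93, 90]);
translate([489, 221, 1145]) cube([1756, 93, 90]);
translate([541, 314, 88]) cube([90, 22, 1212]);
translate([683, 314, 88]) cube([90, 22, 1212]);
translate([825, 314, 88]) cube([90, 22, 1212]);
translate([967, 314, 88]) cube([90, 22, 1212]);
translate([1109, 314, 88]) cube([90, 22, 1212]);
translate([1251, 314, 88]) cube([90, 22, 1212]);
translate([1393, 314, 88]) cube([90, 22, 1212]);
translate([1535, 314, 88]) cube([90, 22, 1212]);
translate([1677, 314, 88]) cube([90, 22, 1212]);
translate([1819, 314, 88]) cube([90, 22, 1212]);
translate([1961, 314, 88]) cube([90, 22, 1212]);
translate([2103, 314, 88]) cube([90, 22, 1212]);


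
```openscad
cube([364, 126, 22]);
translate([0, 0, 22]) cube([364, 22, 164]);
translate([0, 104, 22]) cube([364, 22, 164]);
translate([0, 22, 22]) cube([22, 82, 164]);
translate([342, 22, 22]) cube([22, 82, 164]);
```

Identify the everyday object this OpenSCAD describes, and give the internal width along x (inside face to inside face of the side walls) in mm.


An open box. The internal width is 320 mm.

A 364×126 base slab with four walls standing on it — an open box. The base is 364 mm wide and the walls are 22 mm thick, so the internal width is 364 − 2 × 22 = 320 mm.


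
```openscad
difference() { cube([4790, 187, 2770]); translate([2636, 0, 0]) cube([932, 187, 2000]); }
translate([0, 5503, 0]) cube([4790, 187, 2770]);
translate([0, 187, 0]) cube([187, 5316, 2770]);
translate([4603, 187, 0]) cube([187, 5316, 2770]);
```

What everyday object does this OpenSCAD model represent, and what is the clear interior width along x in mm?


A single room. The interior width is 4416 mm.

Four walls enclosing a rectangle with a door in the front wall — a room. Outside width 4790 minus two 187 mm walls gives 4416 mm.


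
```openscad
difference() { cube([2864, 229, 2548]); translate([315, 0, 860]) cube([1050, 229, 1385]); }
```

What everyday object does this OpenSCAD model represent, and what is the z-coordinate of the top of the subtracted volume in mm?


A wall with a window opening. The window head height is 2245 mm.

A wall with a rectangular opening subtracted — a window. Sill at z = 860, opening 1385 mm tall, so the head is at 860 + 1385 = 2245 mm.


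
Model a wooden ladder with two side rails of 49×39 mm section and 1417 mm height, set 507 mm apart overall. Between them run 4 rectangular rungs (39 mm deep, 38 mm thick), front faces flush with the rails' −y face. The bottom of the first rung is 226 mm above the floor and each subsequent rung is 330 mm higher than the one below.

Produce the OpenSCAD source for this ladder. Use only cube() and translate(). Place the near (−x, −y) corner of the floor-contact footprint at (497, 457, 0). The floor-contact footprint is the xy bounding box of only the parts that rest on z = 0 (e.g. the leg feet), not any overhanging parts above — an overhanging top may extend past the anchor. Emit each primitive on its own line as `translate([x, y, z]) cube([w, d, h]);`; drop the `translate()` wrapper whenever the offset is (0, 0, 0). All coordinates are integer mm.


translate([497, 457, 0]) cube([49, 39, 1417]);
translate([955, 457, 0]) cube([49, 39, 1417]);
translate([546, 457, 226]) cube([409, 39, 38]);
translate([546, 457, 556]) cube([409, 39, 38]);
translate([546, 457, 886]) cube([409, 39, 38]);
translate([546, 457, 1216]) cube([409, 39, 38]);


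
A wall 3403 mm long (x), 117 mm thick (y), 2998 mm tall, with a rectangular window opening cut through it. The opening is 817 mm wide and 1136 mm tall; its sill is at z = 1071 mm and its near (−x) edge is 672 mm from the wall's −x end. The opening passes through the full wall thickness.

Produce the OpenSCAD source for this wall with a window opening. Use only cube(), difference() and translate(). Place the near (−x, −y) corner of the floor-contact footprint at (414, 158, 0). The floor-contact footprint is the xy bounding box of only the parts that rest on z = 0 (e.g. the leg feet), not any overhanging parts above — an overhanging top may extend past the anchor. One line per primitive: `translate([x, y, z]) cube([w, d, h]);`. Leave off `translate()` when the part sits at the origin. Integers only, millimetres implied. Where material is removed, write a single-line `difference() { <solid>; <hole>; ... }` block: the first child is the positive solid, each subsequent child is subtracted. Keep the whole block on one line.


difference() { translate([414, 158, 0]) cube([3403, 117, 2998]); translate([1086, 158, 1071]) cube([817, 117, 1136]); }


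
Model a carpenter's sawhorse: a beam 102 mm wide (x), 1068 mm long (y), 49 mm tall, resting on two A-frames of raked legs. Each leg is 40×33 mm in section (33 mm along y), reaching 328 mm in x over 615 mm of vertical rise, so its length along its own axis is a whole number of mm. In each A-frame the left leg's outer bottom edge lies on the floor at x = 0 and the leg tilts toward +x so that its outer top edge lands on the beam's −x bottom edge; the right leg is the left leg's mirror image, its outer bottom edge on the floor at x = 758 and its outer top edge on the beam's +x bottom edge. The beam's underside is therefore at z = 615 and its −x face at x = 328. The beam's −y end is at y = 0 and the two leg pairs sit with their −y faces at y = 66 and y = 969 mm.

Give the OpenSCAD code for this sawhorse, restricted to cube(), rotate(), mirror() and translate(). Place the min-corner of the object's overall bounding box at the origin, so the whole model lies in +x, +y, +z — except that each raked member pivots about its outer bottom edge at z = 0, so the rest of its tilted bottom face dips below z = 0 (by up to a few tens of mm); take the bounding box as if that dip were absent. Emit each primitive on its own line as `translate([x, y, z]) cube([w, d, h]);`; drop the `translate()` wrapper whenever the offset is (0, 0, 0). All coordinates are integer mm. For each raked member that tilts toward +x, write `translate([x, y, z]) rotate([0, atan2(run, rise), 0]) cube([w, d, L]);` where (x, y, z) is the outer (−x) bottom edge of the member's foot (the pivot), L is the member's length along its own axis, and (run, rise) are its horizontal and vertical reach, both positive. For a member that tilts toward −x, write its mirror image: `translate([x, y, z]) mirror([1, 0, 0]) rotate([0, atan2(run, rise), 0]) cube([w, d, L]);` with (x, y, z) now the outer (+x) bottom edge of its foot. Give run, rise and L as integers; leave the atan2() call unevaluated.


// leg length = √(328² + 615²) = 697
// right-leg outer foot x = 2·328 + 102 = 758
// beam min-corner = (328, 0, 615)
translate([328, 0, 615]) cube([102, 1068, 49]);
translate([0, 66, 0]) rotate([0, atan2(328, 615), 0]) cube([40, 33, 697]);
translate([758, 66, 0]) mirror([1, 0, 0]) rotate([0, atan2(328, 615), 0]) cube([40, 33, 697]);
translate([0, 969, 0]) rotate([0, atan2(328, 615), 0]) cube([40, 33, 697]);
translate([758, 969, 0]) mirror([1, 0, 0]) rotate([0, atan2(328, 615), 0]) cube([40, 33, 697]);


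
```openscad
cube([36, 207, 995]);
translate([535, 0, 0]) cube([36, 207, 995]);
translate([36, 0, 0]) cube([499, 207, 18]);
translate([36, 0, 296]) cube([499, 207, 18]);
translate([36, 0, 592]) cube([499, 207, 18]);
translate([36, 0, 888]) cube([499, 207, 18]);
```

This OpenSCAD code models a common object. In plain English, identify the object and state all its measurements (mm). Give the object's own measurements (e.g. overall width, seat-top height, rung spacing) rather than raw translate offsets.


An open bookshelf. Two side panels, each 36 mm thick, 207 mm deep and 995 mm tall, stand 571 mm apart (outside-to-outside). Between them sit 4 shelves, each 18 mm thick and 207 mm deep, spanning the full gap between the sides. The bottom shelf rests on the floor (its underside at z = 0) and the clear gap between one shelf's top and the next shelf's underside is 278 mm.


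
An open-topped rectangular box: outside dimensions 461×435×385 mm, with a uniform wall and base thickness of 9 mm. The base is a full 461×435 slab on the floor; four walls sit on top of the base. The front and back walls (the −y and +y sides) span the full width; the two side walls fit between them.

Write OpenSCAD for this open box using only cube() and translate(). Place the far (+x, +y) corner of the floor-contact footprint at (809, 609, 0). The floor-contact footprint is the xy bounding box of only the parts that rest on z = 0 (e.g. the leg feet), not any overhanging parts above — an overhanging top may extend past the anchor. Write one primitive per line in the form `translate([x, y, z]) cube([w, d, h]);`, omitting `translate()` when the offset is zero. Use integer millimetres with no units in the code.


translate([348, 174, 0]) cube([461, 435, 9]);
translate([348, 174, 9]) cube([461, 9, 376]);
translate([348, 600, 9]) cube([461, 9, 376]);
translate([348, 183, 9]) cube([9, 417, 376]);
translate([800, 183, 9]) cube([9, 417, 376]);


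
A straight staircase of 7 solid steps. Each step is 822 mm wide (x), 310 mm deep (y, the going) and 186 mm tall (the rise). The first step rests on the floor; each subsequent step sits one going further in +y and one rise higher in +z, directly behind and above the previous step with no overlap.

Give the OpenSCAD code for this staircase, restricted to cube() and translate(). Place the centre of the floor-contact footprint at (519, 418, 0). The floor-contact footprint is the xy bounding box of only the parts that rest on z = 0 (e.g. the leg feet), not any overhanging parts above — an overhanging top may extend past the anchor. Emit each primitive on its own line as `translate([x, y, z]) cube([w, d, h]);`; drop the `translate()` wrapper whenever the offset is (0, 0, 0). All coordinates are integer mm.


translate([108, 263, 0]) cube([822, 310, 186]);
translate([108, 573, 186]) cube([822, 310, 186]);
translate([108, 883, 372]) cube([822, 310, 186]);
translate([108, 1193, 558]) cube([822, 310, 186]);
translate([108, 1503, 744]) cube([822, 310, 186]);
translate([108, 1813, 930]) cube([822, 310, 186]);
translate([108, 2123, 1116]) cube([822, 310, 186]);


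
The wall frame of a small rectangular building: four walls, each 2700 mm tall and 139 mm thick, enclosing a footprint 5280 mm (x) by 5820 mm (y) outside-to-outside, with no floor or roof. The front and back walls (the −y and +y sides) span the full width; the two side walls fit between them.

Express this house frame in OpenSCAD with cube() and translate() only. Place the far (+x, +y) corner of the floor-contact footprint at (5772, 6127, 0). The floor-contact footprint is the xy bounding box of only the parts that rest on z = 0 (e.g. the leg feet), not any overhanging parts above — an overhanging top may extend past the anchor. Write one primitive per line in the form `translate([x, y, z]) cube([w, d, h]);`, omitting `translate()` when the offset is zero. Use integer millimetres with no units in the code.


translate([492, 307, 0]) cube([5280, 139, 2700]);
translate([492, 5988, 0]) cube([5280, 139, 2700]);
translate([492, 446, 0]) cube([139, 5542, 2700]);
translate([5633, 446, 0]) cube([139, 5542, 2700]);


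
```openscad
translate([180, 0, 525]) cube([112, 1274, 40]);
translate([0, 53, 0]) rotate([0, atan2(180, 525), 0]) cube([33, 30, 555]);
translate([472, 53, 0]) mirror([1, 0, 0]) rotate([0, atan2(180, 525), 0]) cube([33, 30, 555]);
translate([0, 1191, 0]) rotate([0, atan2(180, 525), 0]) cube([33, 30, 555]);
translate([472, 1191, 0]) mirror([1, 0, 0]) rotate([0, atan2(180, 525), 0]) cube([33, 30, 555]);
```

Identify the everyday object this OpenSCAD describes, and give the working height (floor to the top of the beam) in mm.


A sawhorse. The overall height is 565 mm.

A beam across two mirrored pairs of raked legs — a sawhorse. The beam's underside is at z = 525 (matching the legs' vertical rise in atan2(180, 525)) and the beam is 40 mm tall, so its top is at 525 + 40 = 565 mm. The raked legs top out at the beam's underside, so that is the highest point.


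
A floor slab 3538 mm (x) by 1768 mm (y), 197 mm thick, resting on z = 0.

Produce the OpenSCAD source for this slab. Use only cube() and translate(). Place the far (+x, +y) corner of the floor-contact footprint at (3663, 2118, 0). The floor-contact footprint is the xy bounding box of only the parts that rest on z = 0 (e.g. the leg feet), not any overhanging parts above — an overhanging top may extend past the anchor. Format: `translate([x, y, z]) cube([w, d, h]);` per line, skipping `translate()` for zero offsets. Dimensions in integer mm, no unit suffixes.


translate([125, 350, 0]) cube([3538, 1768, 197]);


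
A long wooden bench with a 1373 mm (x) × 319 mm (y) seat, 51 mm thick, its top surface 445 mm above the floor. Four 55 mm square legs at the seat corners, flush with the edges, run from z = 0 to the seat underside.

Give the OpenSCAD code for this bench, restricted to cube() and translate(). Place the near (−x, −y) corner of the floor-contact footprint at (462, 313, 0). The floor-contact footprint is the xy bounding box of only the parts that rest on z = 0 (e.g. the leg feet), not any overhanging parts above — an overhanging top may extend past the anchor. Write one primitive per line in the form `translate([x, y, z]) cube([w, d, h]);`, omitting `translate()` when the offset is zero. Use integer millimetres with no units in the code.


translate([462, 313, 394]) cube([1373, 319, 51]);
translate([462, 313, 0]) cube([55, 55, 394]);
translate([462, 577, 0]) cube([55, 55, 394]);
translate([1780, 313, 0]) cube([55, 55, 394]);
translate([1780, 577, 0]) cube([55, 55, 394]);


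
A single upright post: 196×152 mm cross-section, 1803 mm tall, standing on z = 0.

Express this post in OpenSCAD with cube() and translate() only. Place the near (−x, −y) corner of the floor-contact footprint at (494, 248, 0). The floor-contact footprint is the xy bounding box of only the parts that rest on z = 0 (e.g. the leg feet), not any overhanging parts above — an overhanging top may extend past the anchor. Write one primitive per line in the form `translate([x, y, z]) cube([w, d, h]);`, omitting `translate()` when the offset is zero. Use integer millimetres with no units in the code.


translate([494, 248, 0]) cube([196, 152, 1803]);


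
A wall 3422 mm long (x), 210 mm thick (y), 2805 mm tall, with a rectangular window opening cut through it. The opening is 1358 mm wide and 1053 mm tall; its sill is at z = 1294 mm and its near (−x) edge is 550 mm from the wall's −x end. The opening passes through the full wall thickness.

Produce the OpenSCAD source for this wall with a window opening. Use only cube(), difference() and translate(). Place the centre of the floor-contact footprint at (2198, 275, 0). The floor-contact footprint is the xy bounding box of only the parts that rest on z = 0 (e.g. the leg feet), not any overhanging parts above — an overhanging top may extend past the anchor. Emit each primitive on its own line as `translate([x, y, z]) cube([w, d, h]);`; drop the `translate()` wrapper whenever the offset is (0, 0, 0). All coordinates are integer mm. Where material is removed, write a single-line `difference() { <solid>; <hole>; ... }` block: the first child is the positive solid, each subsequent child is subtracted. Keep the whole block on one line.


difference() { translate([487, 170, 0]) cube([3422, 210, 2805]); translate([1037, 170, 1294]) cube([1358, 210, 1053]); }


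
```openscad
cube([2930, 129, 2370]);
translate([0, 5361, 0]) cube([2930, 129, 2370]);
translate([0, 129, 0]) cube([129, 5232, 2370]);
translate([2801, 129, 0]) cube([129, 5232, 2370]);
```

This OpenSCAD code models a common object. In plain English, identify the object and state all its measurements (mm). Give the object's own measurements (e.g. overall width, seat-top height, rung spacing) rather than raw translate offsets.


The wall frame of a small rectangular building: four walls, each 2370 mm tall and 129 mm thick, enclosing a footprint 2930 mm (x) by 5490 mm (y) outside-to-outside, with no floor or roof. The front and back walls (the −y and +y sides) span the full width; the two side walls fit between them.


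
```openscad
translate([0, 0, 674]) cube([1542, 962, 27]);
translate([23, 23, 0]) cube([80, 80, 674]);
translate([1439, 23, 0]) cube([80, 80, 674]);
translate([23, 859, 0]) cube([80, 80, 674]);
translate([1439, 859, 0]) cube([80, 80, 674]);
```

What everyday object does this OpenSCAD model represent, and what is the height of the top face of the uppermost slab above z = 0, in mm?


A table. The table height is 701 mm.

A 1542×962×27 slab sits at z = 674 on four 80 mm square posts — a table. The top surface is at 674 + 27 = 701 mm.


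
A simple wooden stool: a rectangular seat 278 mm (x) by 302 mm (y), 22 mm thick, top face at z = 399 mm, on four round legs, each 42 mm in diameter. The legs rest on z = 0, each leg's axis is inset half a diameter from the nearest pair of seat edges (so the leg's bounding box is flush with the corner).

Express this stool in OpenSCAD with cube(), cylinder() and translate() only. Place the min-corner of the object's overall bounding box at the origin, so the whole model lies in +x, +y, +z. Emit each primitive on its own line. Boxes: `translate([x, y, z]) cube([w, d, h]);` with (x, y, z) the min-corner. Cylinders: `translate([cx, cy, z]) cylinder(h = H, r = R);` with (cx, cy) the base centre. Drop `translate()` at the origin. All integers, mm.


// leg_h = 399 - 22 = 377
translate([0, 0, 377]) cube([278, 302, 22]);
translate([21, 21, 0]) cylinder(h = 377, r = 21);
translate([257, 21, 0]) cylinder(h = 377, r = 21);
translate([21, 281, 0]) cylinder(h = 377, r = 21);
translate([257, 281, 0]) cylinder(h = 377, r = 21);


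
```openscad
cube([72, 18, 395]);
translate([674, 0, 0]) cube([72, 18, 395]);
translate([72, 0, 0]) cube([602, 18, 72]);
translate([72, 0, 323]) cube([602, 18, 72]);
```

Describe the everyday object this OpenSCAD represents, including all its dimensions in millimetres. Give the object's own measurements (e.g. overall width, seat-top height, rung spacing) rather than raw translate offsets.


A rectangular picture frame lying in the x–z plane (depth along y). The opening is 602 mm wide (x) by 251 mm tall (z), surrounded by a border 72 mm wide on all four sides. The frame is 18 mm deep and is made of two full-height vertical stiles with two horizontal rails fitted between them.


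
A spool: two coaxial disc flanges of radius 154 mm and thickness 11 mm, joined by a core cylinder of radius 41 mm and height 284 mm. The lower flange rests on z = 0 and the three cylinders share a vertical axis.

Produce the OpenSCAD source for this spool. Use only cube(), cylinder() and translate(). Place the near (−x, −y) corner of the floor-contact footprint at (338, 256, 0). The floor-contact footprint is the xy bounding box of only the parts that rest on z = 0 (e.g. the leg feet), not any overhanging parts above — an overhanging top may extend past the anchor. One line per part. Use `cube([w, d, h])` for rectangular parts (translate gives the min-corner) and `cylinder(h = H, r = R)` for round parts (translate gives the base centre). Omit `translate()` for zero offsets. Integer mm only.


translate([492, 410, 0]) cylinder(h = 11, r = 154);
translate([492, 410, 11]) cylinder(h = 284, r = 41);
translate([492, 410, 295]) cylinder(h = 11, r = 154);


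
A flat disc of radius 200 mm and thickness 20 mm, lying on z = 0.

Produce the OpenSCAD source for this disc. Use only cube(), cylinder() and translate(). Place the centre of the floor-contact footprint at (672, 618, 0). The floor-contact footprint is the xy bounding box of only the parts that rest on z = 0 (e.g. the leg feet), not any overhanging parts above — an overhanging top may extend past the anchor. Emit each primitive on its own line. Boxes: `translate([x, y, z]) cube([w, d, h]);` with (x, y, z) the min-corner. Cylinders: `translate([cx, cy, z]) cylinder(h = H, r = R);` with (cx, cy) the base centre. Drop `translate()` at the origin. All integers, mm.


translate([672, 618, 0]) cylinder(h = 20, r = 200);


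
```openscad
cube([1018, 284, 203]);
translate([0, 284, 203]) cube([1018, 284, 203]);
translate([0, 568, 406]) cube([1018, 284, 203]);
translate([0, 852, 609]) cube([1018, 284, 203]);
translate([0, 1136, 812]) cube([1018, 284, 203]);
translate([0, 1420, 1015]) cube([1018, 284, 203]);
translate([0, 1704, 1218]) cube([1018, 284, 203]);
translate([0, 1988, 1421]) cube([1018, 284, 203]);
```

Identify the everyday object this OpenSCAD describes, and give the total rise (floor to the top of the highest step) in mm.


A staircase. The total rise is 1624 mm.

8 identical blocks, each offset up and back from the previous — a staircase. Each step is 203 mm tall and there are 8 of them, so the total rise is 8 × 203 = 1624 mm.


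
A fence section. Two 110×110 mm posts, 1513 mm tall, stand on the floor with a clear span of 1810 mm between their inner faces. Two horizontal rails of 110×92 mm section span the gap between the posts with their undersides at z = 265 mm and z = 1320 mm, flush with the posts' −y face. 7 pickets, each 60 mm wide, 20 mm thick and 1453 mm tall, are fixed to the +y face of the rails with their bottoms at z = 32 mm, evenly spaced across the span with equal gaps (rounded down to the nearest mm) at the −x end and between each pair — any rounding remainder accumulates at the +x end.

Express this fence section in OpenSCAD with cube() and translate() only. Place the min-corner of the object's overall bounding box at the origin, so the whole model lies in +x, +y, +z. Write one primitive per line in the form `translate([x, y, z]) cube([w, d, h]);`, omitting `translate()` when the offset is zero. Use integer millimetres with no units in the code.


cube([110, 110, 1513]);
translate([1920, 0, 0]) cube([110, 110, 1513]);
translate([110, 0, 265]) cube([1810, 110, 92]);
translate([110, 0, 1320]) cube([1810, 110, 92]);
translate([283, 110, 32]) cube([60, 20, 1453]);
translate([516, 110, 32]) cube([60, 20, 1453]);
translate([749, 110, 32]) cube([60, 20, 1453]);
translate([982, 110, 32]) cube([60, 20, 1453]);
translate([1215, 110, 32]) cube([60, 20, 1453]);
translate([1448, 110, 32]) cube([60, 20, 1453]);
translate([1681, 110, 32]) cube([60, 20, 1453]);


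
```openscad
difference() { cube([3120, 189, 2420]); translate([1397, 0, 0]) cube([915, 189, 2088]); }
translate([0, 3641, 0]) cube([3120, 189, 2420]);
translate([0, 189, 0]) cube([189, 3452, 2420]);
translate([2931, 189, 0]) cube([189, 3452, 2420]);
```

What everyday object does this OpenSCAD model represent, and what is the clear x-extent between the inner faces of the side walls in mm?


A single room. The interior width is 2742 mm.

Four walls enclosing a rectangle with a door in the front wall — a room. Outside width 3120 minus two 189 mm walls gives 2742 mm.


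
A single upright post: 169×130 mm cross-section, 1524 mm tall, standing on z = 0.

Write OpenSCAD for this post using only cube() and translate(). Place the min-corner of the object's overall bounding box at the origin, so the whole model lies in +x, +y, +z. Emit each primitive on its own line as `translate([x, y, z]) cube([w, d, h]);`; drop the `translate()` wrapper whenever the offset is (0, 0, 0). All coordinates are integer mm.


cube([169, 130, 1524]);


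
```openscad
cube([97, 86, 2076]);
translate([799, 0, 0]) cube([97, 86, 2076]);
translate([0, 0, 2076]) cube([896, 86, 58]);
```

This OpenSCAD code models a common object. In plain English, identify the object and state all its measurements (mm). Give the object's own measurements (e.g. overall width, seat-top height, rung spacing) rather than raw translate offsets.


A door frame. The clear opening is 702 mm wide and 2076 mm high. Two 97 mm wide jambs, 86 mm deep, stand either side of the opening from the floor to the top of the opening. A 58 mm thick head sits across the top of both jambs, spanning the full outside width of the frame.


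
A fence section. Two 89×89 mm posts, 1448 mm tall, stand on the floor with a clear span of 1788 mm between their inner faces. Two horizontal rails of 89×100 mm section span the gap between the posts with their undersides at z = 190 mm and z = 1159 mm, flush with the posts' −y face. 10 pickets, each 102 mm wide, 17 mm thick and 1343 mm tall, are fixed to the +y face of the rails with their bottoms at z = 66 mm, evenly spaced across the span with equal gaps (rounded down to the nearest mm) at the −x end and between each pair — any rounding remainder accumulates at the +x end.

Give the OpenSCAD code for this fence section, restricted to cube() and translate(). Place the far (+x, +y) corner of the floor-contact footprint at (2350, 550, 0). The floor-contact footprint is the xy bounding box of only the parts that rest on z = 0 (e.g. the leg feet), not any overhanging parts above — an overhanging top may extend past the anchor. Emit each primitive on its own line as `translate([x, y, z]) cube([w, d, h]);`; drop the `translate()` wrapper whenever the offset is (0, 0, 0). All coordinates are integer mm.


translate([384, 461, 0]) cube([89, 89, 1448]);
translate([2261, 461, 0]) cube([89, 89, 1448]);
translate([473, 461, 190]) cube([1788, 89, 100]);
translate([473, 461, 1159]) cube([1788, 89, 100]);
translate([542, 550, 66]) cube([102, 17, 1343]);
translate([713, 550, 66]) cube([102, 17, 1343]);
translate([884, 550, 66]) cube([102, 17, 1343]);
translate([1055, 550, 66]) cube([102, 17, 1343]);
translate([1226, 550, 66]) cube([102, 17, 1343]);
translate([1397, 550, 66]) cube([102, 17, 1343]);
translate([1568, 550, 66]) cube([102, 17, 1343]);
translate([1739, 550, 66]) cube([102, 17, 1343]);
translate([1910, 550, 66]) cube([102, 17, 1343]);
translate([2081, 550, 66]) cube([102, 17, 1343]);


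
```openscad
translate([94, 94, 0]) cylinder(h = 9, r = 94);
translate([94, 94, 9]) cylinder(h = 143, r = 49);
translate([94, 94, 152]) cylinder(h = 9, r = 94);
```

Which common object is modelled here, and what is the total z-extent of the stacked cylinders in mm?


A spool. The overall height is 161 mm.

Three coaxial cylinders, large–small–large — a spool. Two 9 mm flanges and a 143 mm core give 9 + 143 + 9 = 161 mm.


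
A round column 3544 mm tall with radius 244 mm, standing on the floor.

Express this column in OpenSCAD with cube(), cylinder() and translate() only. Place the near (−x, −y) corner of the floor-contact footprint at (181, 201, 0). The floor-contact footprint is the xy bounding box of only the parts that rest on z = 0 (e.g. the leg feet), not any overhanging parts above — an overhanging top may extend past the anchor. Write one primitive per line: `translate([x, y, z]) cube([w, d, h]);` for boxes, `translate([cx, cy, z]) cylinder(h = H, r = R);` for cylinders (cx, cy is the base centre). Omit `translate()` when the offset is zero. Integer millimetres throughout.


translate([425, 445, 0]) cylinder(h = 3544, r = 244);


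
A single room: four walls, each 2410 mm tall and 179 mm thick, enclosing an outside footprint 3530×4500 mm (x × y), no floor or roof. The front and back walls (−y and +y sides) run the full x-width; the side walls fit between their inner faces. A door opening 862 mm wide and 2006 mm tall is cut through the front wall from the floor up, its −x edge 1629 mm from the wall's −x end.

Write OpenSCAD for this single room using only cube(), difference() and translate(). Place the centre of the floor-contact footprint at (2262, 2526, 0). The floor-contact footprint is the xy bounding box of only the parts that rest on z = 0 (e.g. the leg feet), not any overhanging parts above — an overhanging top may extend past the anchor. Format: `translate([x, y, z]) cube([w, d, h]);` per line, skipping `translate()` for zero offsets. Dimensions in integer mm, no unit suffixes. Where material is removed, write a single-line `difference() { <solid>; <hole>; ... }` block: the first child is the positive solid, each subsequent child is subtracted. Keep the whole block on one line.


difference() { translate([497, 276, 0]) cube([3530, 179, 2410]); translate([2126, 276, 0]) cube([862, 179, 2006]); }
translate([497, 4597, 0]) cube([3530, 179, 2410]);
translate([497, 455, 0]) cube([179, 4142, 2410]);
translate([3848, 455, 0]) cube([179, 4142, 2410]);
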